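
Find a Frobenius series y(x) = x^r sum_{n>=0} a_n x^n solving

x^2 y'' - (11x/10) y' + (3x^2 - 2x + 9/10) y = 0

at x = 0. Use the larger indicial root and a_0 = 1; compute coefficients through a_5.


Write in Frobenius form y'' + (p(x)/x) y' + (q(x)/x^2) y = 0:
  p(x) = -11/10,  q(x) = 3x^2 - 2x + 9/10.
Indicial equation: r(r-1) + (-11/10) r + (9/10) = 0 -> roots r_1 = 3/2, r_2 = 3/5.
Take r = r_1 = 3/2. Let y(x) = x^r sum_{n>=0} a_n x^n with a_0 = 1.
Substitute y = x^r sum a_n x^n and match x^{r+n}. The recurrence is
  D(n) a_n - 2 a_{n-1} + 3 a_{n-2} = 0,  where D(n) = (r+n)(r+n-1) + (-11/10)(r+n) + (9/10).
  a_n = [2 a_{n-1} - 3 a_{n-2}] / D(n).
Since the indicial polynomial factors as (r - r_1)(r - r_2), D(n) = (r_1 + n - r_1)(r_1 + n - r_2) = n(n + 9/10).
Evaluating step by step (a_0 = 1):
  n = 1: D(1) = 1(1 + 9/10) = 19/10; numerator = 2(1) = 2; a_1 = (2)/(19/10) = 20/19
  n = 2: D(2) = 2(2 + 9/10) = 29/5; numerator = 2(20/19) - 3(1) = -17/19; a_2 = (-17/19)/(29/5) = -85/551
  n = 3: D(3) = 3(3 + 9/10) = 117/10; numerator = 2(-85/551) - 3(20/19) = -1910/551; a_3 = (-1910/551)/(117/10) = -19100/64467
  n = 4: D(4) = 4(4 + 9/10) = 98/5; numerator = 2(-19100/64467) - 3(-85/551) = -8365/64467; a_4 = (-8365/64467)/(98/5) = -5975/902538
  n = 5: D(5) = 5(5 + 9/10) = 59/2; numerator = 2(-5975/902538) - 3(-19100/64467) = 13625/15561; a_5 = (13625/15561)/(59/2) = 27250/918099

r = 3/2; a_0 = 1; a_1 = 20/19; a_2 = -85/551; a_3 = -19100/64467; a_4 = -5975/902538; a_5 = 27250/918099


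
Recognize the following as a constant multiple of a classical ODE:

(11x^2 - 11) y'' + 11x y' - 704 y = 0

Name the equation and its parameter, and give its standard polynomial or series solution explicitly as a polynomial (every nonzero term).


All three coefficients share the factor -11; dividing through by -11 gives  (1 - x^2) y'' - x y' + 64 y = 0.
This matches the Chebyshev equation (1 - x^2) y'' - x y' + n^2 y = 0 (note the -x y' term, not -2x y') with n^2 = 64, so n = 8; the polynomial solution is T_8(x).
With y = sum_k a_k x^k, matching x^k gives (k+2)(k+1) a_{k+2} = (k^2 - n^2) a_k = (k - 8)(k + 8) a_k. The right side vanishes at k = 8, so the series with the parity of 8 terminates at degree 8.
Standard normalization: leading coefficient of T_n is 2^(n-1), so a_8 = 2^7 = 128. Work downward with a_k = (k+1)(k+2) a_{k+2} / ((k - 8)(k + 8)):
  a_6 = (7)(8)(128) / ((6 - 8)(6 + 8)) = 7168/(-28) = -256
  a_4 = (5)(6)(-256) / ((4 - 8)(4 + 8)) = -7680/(-48) = 160
  a_2 = (3)(4)(160) / ((2 - 8)(2 + 8)) = 1920/(-60) = -32
  a_0 = (1)(2)(-32) / ((0 - 8)(0 + 8)) = -64/(-64) = 1
Hence T_8(x) = 128 x^8 - 256 x^6 + 160 x^4 - 32 x^2 + 1.

T_8(x); series = 128 x^8 - 256 x^6 + 160 x^4 - 32 x^2 + 1


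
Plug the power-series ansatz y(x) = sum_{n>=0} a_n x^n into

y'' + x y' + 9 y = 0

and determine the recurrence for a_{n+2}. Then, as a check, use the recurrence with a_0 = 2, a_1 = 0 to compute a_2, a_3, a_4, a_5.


Substitute y = sum_n a_n x^n.
y''(x) has coefficient (n+2)(n+1) a_{n+2} at x^n;
x y'(x) has coefficient n a_n at x^n (shift);
9 y(x) has coefficient 9 a_n at x^n.
Matching x^n: (n+2)(n+1) a_{n+2} + (n + 9) a_n = 0.
Thus a_{n+2} = (-n - 9) / ((n+1)(n+2)) * a_n.

Check with a_0 = 2, a_1 = 0 (apply the recurrence for n = 0, 1, 2, 3): a_0 = 2, a_1 = 0, a_2 = -9, a_3 = 0, a_4 = 33/4, a_5 = 0.

a_(n+2) = (-n - 9) / ((n+1)(n+2)) * a_n; check: a_0 = 2, a_1 = 0, a_2 = -9, a_3 = 0, a_4 = 33/4, a_5 = 0


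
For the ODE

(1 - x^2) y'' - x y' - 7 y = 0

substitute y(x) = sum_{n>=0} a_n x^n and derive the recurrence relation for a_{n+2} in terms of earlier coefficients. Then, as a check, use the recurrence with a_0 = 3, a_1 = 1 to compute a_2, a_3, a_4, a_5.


Substitute y = sum_n a_n x^n.
(1 - 1 x^2) y'' contributes (n+2)(n+1) a_{n+2} - n(n-1) a_n at x^n.
-x y'(x) contributes -n a_n at x^n.
-7 y(x) contributes -7 a_n at x^n.
Matching x^n: (n+2)(n+1) a_{n+2} + (-n(n-1) - n - 7) a_n = 0.
Thus a_{n+2} = (n(n-1) + n + 7) / ((n+1)(n+2)) * a_n.

Check with a_0 = 3, a_1 = 1 (apply the recurrence for n = 0, 1, 2, 3): a_0 = 3, a_1 = 1, a_2 = 21/2, a_3 = 4/3, a_4 = 77/8, a_5 = 16/15.

a_(n+2) = (n(n-1) + n + 7) / ((n+1)(n+2)) * a_n; check: a_0 = 3, a_1 = 1, a_2 = 21/2, a_3 = 4/3, a_4 = 77/8, a_5 = 16/15


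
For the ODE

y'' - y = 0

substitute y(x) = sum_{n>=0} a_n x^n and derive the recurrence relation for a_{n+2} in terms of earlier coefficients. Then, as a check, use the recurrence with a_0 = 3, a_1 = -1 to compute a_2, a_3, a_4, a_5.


Substitute y = sum_n a_n x^n into y'' + (const) y = 0.
y''(x) = sum_{n>=0} (n+2)(n+1) a_{n+2} x^n.
The ODE becomes sum_n [(n+2)(n+1) a_{n+2} - 1 a_n] x^n = 0.
Setting each coefficient to zero gives the recurrence:
  (n+2)(n+1) a_{n+2} - 1 a_n = 0,
  a_{n+2} = 1 / ((n+1)(n+2)) a_n.

Check with a_0 = 3, a_1 = -1 (apply the recurrence for n = 0, 1, 2, 3): a_0 = 3, a_1 = -1, a_2 = 3/2, a_3 = -1/6, a_4 = 1/8, a_5 = -1/120.

a_{n+2} = 1/((n+1)(n+2)) * a_n; check: a_0 = 3, a_1 = -1, a_2 = 3/2, a_3 = -1/6, a_4 = 1/8, a_5 = -1/120


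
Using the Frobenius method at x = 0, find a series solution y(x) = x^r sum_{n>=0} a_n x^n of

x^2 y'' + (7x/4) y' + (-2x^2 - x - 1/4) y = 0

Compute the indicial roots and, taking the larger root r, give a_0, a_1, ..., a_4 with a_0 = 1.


Write in Frobenius form y'' + (p(x)/x) y' + (q(x)/x^2) y = 0:
  p(x) = 7/4,  q(x) = -2x^2 - x - 1/4.
Indicial equation: r(r-1) + (7/4) r + (-1/4) = 0 -> roots r_1 = 1/4, r_2 = -1.
Take r = r_1 = 1/4. Let y(x) = x^r sum_{n>=0} a_n x^n with a_0 = 1.
Substitute y = x^r sum a_n x^n and match x^{r+n}. The recurrence is
  D(n) a_n - 1 a_{n-1} - 2 a_{n-2} = 0,  where D(n) = (r+n)(r+n-1) + (7/4)(r+n) + (-1/4).
  a_n = [1 a_{n-1} + 2 a_{n-2}] / D(n).
Since the indicial polynomial factors as (r - r_1)(r - r_2), D(n) = (r_1 + n - r_1)(r_1 + n - r_2) = n(n + 5/4).
Evaluating step by step (a_0 = 1):
  n = 1: D(1) = 1(1 + 5/4) = 9/4; numerator = 1(1) = 1; a_1 = (1)/(9/4) = 4/9
  n = 2: D(2) = 2(2 + 5/4) = 13/2; numerator = 1(4/9) + 2(1) = 22/9; a_2 = (22/9)/(13/2) = 44/117
  n = 3: D(3) = 3(3 + 5/4) = 51/4; numerator = 1(44/117) + 2(4/9) = 148/117; a_3 = (148/117)/(51/4) = 592/5967
  n = 4: D(4) = 4(4 + 5/4) = 21; numerator = 1(592/5967) + 2(44/117) = 5080/5967; a_4 = (5080/5967)/(21) = 5080/125307

r = 1/4; a_0 = 1; a_1 = 4/9; a_2 = 44/117; a_3 = 592/5967; a_4 = 5080/125307


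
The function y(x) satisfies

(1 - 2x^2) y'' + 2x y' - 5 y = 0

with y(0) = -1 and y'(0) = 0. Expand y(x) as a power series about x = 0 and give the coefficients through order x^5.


Ansatz: y(x) = sum_{n>=0} a_n x^n, so y'(x) = sum_{n>=1} n a_n x^(n-1) and y''(x) = sum_{n>=2} n(n-1) a_n x^(n-2).
Substitute into P(x) y'' + Q(x) y' + R(x) y = 0 with P(x) = 1 - 2x^2, Q(x) = 2x, R(x) = -5, and match powers of x.
Initial conditions: a_0 = -1, a_1 = 0.
Setting the coefficient of each power of x to zero and solving order by order (substituting the coefficients already found):
  x^0: 2 a_2 - 5 a_0 = 0  ->  2 a_2 = 5 a_0 = -5  ->  a_2 = -5/2
  x^1: 6 a_3 - 3 a_1 = 0  ->  6 a_3 = 3 a_1 = 0  ->  a_3 = 0
  x^2: 12 a_4 - 5 a_2 = 0  ->  12 a_4 = 5 a_2 = -25/2  ->  a_4 = -25/24
  x^3: 20 a_5 - 11 a_3 = 0  ->  20 a_5 = 11 a_3 = 0  ->  a_5 = 0
Truncated series: y(x) = -1 - (5/2) x^2 - (25/24) x^4 + O(x^6).

a_0 = -1; a_1 = 0; a_2 = -5/2; a_3 = 0; a_4 = -25/24; a_5 = 0


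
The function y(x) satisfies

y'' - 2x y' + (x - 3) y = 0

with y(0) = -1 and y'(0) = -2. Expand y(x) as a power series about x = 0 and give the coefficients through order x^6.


Ansatz: y(x) = sum_{n>=0} a_n x^n, so y'(x) = sum_{n>=1} n a_n x^(n-1) and y''(x) = sum_{n>=2} n(n-1) a_n x^(n-2).
Substitute into P(x) y'' + Q(x) y' + R(x) y = 0 with P(x) = 1, Q(x) = -2x, R(x) = x - 3, and match powers of x.
Initial conditions: a_0 = -1, a_1 = -2.
Setting the coefficient of each power of x to zero and solving order by order (substituting the coefficients already found):
  x^0: 2 a_2 - 3 a_0 = 0  ->  2 a_2 = 3 a_0 = -3  ->  a_2 = -3/2
  x^1: 6 a_3 - 5 a_1 + a_0 = 0  ->  6 a_3 = 5 a_1 - a_0 = -9  ->  a_3 = -3/2
  x^2: 12 a_4 - 7 a_2 + a_1 = 0  ->  12 a_4 = 7 a_2 - a_1 = -17/2  ->  a_4 = -17/24
  x^3: 20 a_5 - 9 a_3 + a_2 = 0  ->  20 a_5 = 9 a_3 - a_2 = -12  ->  a_5 = -3/5
  x^4: 30 a_6 - 11 a_4 + a_3 = 0  ->  30 a_6 = 11 a_4 - a_3 = -151/24  ->  a_6 = -151/720
Truncated series: y(x) = -1 - 2 x - (3/2) x^2 - (3/2) x^3 - (17/24) x^4 - (3/5) x^5 - (151/720) x^6 + O(x^7).

a_0 = -1; a_1 = -2; a_2 = -3/2; a_3 = -3/2; a_4 = -17/24; a_5 = -3/5; a_6 = -151/720


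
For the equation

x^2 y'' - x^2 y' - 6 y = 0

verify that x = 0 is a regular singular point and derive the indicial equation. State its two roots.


Divide by x^2 to reach normal form y'' + P_1(x) y' + P_2(x) y = 0 with P_1(x) = -1 and P_2(x) = -6/x^2.
x = 0 is a singular point because the y-coefficient -6/x^2 has a pole at x = 0.
It is a regular singular point because x P_1(x) = p(x) = -x and x^2 P_2(x) = q(x) = -6 are polynomials, hence analytic at x = 0.
p(0) = 0,  q(0) = -6.
Indicial equation: r(r-1) + p(0) r + q(0) = 0, i.e. r^2 + (p(0) - 1) r + q(0) = 0, i.e. r^2 - 1 r - 6 = 0.
Discriminant: (-1)^2 - 4(-6) = 25, so r = (1 ± 5)/2.
Solving: r_1 = 3, r_2 = -2.

indicial: r^2 - 1 r - 6 = 0; roots r_1 = 3, r_2 = -2


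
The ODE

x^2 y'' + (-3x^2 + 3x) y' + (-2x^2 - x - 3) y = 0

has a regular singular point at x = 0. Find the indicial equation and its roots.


Divide by x^2 to reach normal form y'' + P_1(x) y' + P_2(x) y = 0 with P_1(x) = -3 + 3/x and P_2(x) = -2 - 1/x - 3/x^2.
x = 0 is a singular point because the y'-coefficient -3 + 3/x has a pole at x = 0 and the y-coefficient -2 - 1/x - 3/x^2 has a pole at x = 0.
It is a regular singular point because x P_1(x) = p(x) = 3 - 3x and x^2 P_2(x) = q(x) = -2x^2 - x - 3 are polynomials, hence analytic at x = 0.
p(0) = 3,  q(0) = -3.
Indicial equation: r(r-1) + p(0) r + q(0) = 0, i.e. r^2 + (p(0) - 1) r + q(0) = 0, i.e. r^2 + 2 r - 3 = 0.
Discriminant: (2)^2 - 4(-3) = 16, so r = (-2 ± 4)/2.
Solving: r_1 = 1, r_2 = -3.

indicial: r^2 + 2 r - 3 = 0; roots r_1 = 1, r_2 = -3


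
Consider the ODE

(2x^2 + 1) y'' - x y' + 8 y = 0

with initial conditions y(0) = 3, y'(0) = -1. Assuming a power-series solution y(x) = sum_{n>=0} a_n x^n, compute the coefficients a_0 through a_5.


Ansatz: y(x) = sum_{n>=0} a_n x^n, so y'(x) = sum_{n>=1} n a_n x^(n-1) and y''(x) = sum_{n>=2} n(n-1) a_n x^(n-2).
Substitute into P(x) y'' + Q(x) y' + R(x) y = 0 with P(x) = 2x^2 + 1, Q(x) = -x, R(x) = 8, and match powers of x.
Initial conditions: a_0 = 3, a_1 = -1.
Setting the coefficient of each power of x to zero and solving order by order (substituting the coefficients already found):
  x^0: 2 a_2 + 8 a_0 = 0  ->  2 a_2 = -8 a_0 = -24  ->  a_2 = -12
  x^1: 6 a_3 + 7 a_1 = 0  ->  6 a_3 = -7 a_1 = 7  ->  a_3 = 7/6
  x^2: 12 a_4 + 10 a_2 = 0  ->  12 a_4 = -10 a_2 = 120  ->  a_4 = 10
  x^3: 20 a_5 + 17 a_3 = 0  ->  20 a_5 = -17 a_3 = -119/6  ->  a_5 = -119/120
Truncated series: y(x) = 3 - x - 12 x^2 + (7/6) x^3 + 10 x^4 - (119/120) x^5 + O(x^6).

a_0 = 3; a_1 = -1; a_2 = -12; a_3 = 7/6; a_4 = 10; a_5 = -119/120


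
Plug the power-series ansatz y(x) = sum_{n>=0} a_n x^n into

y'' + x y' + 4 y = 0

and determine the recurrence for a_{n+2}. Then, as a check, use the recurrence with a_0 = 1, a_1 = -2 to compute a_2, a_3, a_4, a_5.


Substitute y = sum_n a_n x^n.
y''(x) has coefficient (n+2)(n+1) a_{n+2} at x^n;
x y'(x) has coefficient n a_n at x^n (shift);
4 y(x) has coefficient 4 a_n at x^n.
Matching x^n: (n+2)(n+1) a_{n+2} + (n + 4) a_n = 0.
Thus a_{n+2} = (-n - 4) / ((n+1)(n+2)) * a_n.

Check with a_0 = 1, a_1 = -2 (apply the recurrence for n = 0, 1, 2, 3): a_0 = 1, a_1 = -2, a_2 = -2, a_3 = 5/3, a_4 = 1, a_5 = -7/12.

a_(n+2) = (-n - 4) / ((n+1)(n+2)) * a_n; check: a_0 = 1, a_1 = -2, a_2 = -2, a_3 = 5/3, a_4 = 1, a_5 = -7/12


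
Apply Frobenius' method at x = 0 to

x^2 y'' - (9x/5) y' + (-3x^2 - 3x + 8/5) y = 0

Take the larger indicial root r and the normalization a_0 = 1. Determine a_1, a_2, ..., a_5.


Write in Frobenius form y'' + (p(x)/x) y' + (q(x)/x^2) y = 0:
  p(x) = -9/5,  q(x) = -3x^2 - 3x + 8/5.
Indicial equation: r(r-1) + (-9/5) r + (8/5) = 0 -> roots r_1 = 2, r_2 = 4/5.
Take r = r_1 = 2. Let y(x) = x^r sum_{n>=0} a_n x^n with a_0 = 1.
Substitute y = x^r sum a_n x^n and match x^{r+n}. The recurrence is
  D(n) a_n - 3 a_{n-1} - 3 a_{n-2} = 0,  where D(n) = (r+n)(r+n-1) + (-9/5)(r+n) + (8/5).
  a_n = [3 a_{n-1} + 3 a_{n-2}] / D(n).
Since the indicial polynomial factors as (r - r_1)(r - r_2), D(n) = (r_1 + n - r_1)(r_1 + n - r_2) = n(n + 6/5).
Evaluating step by step (a_0 = 1):
  n = 1: D(1) = 1(1 + 6/5) = 11/5; numerator = 3(1) = 3; a_1 = (3)/(11/5) = 15/11
  n = 2: D(2) = 2(2 + 6/5) = 32/5; numerator = 3(15/11) + 3(1) = 78/11; a_2 = (78/11)/(32/5) = 195/176
  n = 3: D(3) = 3(3 + 6/5) = 63/5; numerator = 3(195/176) + 3(15/11) = 1305/176; a_3 = (1305/176)/(63/5) = 725/1232
  n = 4: D(4) = 4(4 + 6/5) = 104/5; numerator = 3(725/1232) + 3(195/176) = 285/56; a_4 = (285/56)/(104/5) = 1425/5824
  n = 5: D(5) = 5(5 + 6/5) = 31; numerator = 3(1425/5824) + 3(725/1232) = 22875/9152; a_5 = (22875/9152)/(31) = 22875/283712

r = 2; a_0 = 1; a_1 = 15/11; a_2 = 195/176; a_3 = 725/1232; a_4 = 1425/5824; a_5 = 22875/283712


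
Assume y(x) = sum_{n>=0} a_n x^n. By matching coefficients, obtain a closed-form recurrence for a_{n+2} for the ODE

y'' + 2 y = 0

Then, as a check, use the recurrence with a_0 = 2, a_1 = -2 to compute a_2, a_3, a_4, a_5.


Substitute y = sum_n a_n x^n into y'' + (const) y = 0.
y''(x) = sum_{n>=0} (n+2)(n+1) a_{n+2} x^n.
The ODE becomes sum_n [(n+2)(n+1) a_{n+2} + 2 a_n] x^n = 0.
Setting each coefficient to zero gives the recurrence:
  (n+2)(n+1) a_{n+2} + 2 a_n = 0,
  a_{n+2} = -2 / ((n+1)(n+2)) a_n.

Check with a_0 = 2, a_1 = -2 (apply the recurrence for n = 0, 1, 2, 3): a_0 = 2, a_1 = -2, a_2 = -2, a_3 = 2/3, a_4 = 1/3, a_5 = -1/15.

a_{n+2} = -2/((n+1)(n+2)) * a_n; check: a_0 = 2, a_1 = -2, a_2 = -2, a_3 = 2/3, a_4 = 1/3, a_5 = -1/15


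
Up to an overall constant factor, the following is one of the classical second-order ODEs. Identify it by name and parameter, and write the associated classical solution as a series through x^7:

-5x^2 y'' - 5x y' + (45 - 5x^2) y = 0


All three coefficients share the factor -5; dividing through by -5 gives  x^2 y'' + x y' + (x^2 - 9) y = 0.
This matches the Bessel equation x^2 y'' + x y' + (x^2 - nu^2) y = 0 with nu^2 = 9, so nu = 3; the solution bounded at x = 0 is J_3(x).
Frobenius at x = 0: indicial roots ±nu; for r = nu the recurrence k(k + 2nu) c_k = -c_{k-2} gives the standard series J_nu(x) = sum_{k>=0} (-1)^k / (k! (k+nu)!) (x/2)^(2k+nu). Evaluate the first 3 terms:
  k = 0: (-1)^0 / (0! * 3! * 2^3) x^3 = 1/(1*6*8) x^3 = (1/48) x^3
  k = 1: (-1)^1 / (1! * 4! * 2^5) x^5 = -1/(1*24*32) x^5 = (-1/768) x^5
  k = 2: (-1)^2 / (2! * 5! * 2^7) x^7 = 1/(2*120*128) x^7 = (1/30720) x^7
Hence J_3(x) = x^7/30720 - x^5/768 + x^3/48 + ....

J_3(x); series = x^7/30720 - x^5/768 + x^3/48


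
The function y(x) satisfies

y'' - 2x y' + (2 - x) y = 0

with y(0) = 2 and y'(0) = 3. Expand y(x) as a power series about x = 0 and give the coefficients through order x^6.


Ansatz: y(x) = sum_{n>=0} a_n x^n, so y'(x) = sum_{n>=1} n a_n x^(n-1) and y''(x) = sum_{n>=2} n(n-1) a_n x^(n-2).
Substitute into P(x) y'' + Q(x) y' + R(x) y = 0 with P(x) = 1, Q(x) = -2x, R(x) = 2 - x, and match powers of x.
Initial conditions: a_0 = 2, a_1 = 3.
Setting the coefficient of each power of x to zero and solving order by order (substituting the coefficients already found):
  x^0: 2 a_2 + 2 a_0 = 0  ->  2 a_2 = -2 a_0 = -4  ->  a_2 = -2
  x^1: 6 a_3 - a_0 = 0  ->  6 a_3 = a_0 = 2  ->  a_3 = 1/3
  x^2: 12 a_4 - 2 a_2 - a_1 = 0  ->  12 a_4 = 2 a_2 + a_1 = -1  ->  a_4 = -1/12
  x^3: 20 a_5 - 4 a_3 - a_2 = 0  ->  20 a_5 = 4 a_3 + a_2 = -2/3  ->  a_5 = -1/30
  x^4: 30 a_6 - 6 a_4 - a_3 = 0  ->  30 a_6 = 6 a_4 + a_3 = -1/6  ->  a_6 = -1/180
Truncated series: y(x) = 2 + 3 x - 2 x^2 + (1/3) x^3 - (1/12) x^4 - (1/30) x^5 - (1/180) x^6 + O(x^7).

a_0 = 2; a_1 = 3; a_2 = -2; a_3 = 1/3; a_4 = -1/12; a_5 = -1/30; a_6 = -1/180


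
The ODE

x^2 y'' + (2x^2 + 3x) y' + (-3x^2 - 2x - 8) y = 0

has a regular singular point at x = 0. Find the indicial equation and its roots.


Divide by x^2 to reach normal form y'' + P_1(x) y' + P_2(x) y = 0 with P_1(x) = 2 + 3/x and P_2(x) = -3 - 2/x - 8/x^2.
x = 0 is a singular point because the y'-coefficient 2 + 3/x has a pole at x = 0 and the y-coefficient -3 - 2/x - 8/x^2 has a pole at x = 0.
It is a regular singular point because x P_1(x) = p(x) = 2x + 3 and x^2 P_2(x) = q(x) = -3x^2 - 2x - 8 are polynomials, hence analytic at x = 0.
p(0) = 3,  q(0) = -8.
Indicial equation: r(r-1) + p(0) r + q(0) = 0, i.e. r^2 + (p(0) - 1) r + q(0) = 0, i.e. r^2 + 2 r - 8 = 0.
Discriminant: (2)^2 - 4(-8) = 36, so r = (-2 ± 6)/2.
Solving: r_1 = 2, r_2 = -4.

indicial: r^2 + 2 r - 8 = 0; roots r_1 = 2, r_2 = -4


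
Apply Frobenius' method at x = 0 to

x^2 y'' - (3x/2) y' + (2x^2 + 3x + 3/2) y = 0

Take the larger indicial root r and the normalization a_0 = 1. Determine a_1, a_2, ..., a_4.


Write in Frobenius form y'' + (p(x)/x) y' + (q(x)/x^2) y = 0:
  p(x) = -3/2,  q(x) = 2x^2 + 3x + 3/2.
Indicial equation: r(r-1) + (-3/2) r + (3/2) = 0 -> roots r_1 = 3/2, r_2 = 1.
Take r = r_1 = 3/2. Let y(x) = x^r sum_{n>=0} a_n x^n with a_0 = 1.
Substitute y = x^r sum a_n x^n and match x^{r+n}. The recurrence is
  D(n) a_n + 3 a_{n-1} + 2 a_{n-2} = 0,  where D(n) = (r+n)(r+n-1) + (-3/2)(r+n) + (3/2).
  a_n = [-3 a_{n-1} - 2 a_{n-2}] / D(n).
Since the indicial polynomial factors as (r - r_1)(r - r_2), D(n) = (r_1 + n - r_1)(r_1 + n - r_2) = n(n + 1/2).
Evaluating step by step (a_0 = 1):
  n = 1: D(1) = 1(1 + 1/2) = 3/2; numerator = -3(1) = -3; a_1 = (-3)/(3/2) = -2
  n = 2: D(2) = 2(2 + 1/2) = 5; numerator = -3(-2) - 2(1) = 4; a_2 = (4)/(5) = 4/5
  n = 3: D(3) = 3(3 + 1/2) = 21/2; numerator = -3(4/5) - 2(-2) = 8/5; a_3 = (8/5)/(21/2) = 16/105
  n = 4: D(4) = 4(4 + 1/2) = 18; numerator = -3(16/105) - 2(4/5) = -72/35; a_4 = (-72/35)/(18) = -4/35

r = 3/2; a_0 = 1; a_1 = -2; a_2 = 4/5; a_3 = 16/105; a_4 = -4/35


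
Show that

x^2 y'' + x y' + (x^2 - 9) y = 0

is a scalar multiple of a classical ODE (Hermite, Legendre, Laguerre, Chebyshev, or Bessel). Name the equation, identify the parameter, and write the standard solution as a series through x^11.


The equation is already in a standard form:  x^2 y'' + x y' + (x^2 - 9) y = 0.
This matches the Bessel equation x^2 y'' + x y' + (x^2 - nu^2) y = 0 with nu^2 = 9, so nu = 3; the solution bounded at x = 0 is J_3(x).
Frobenius at x = 0: indicial roots ±nu; for r = nu the recurrence k(k + 2nu) c_k = -c_{k-2} gives the standard series J_nu(x) = sum_{k>=0} (-1)^k / (k! (k+nu)!) (x/2)^(2k+nu). Evaluate the first 5 terms:
  k = 0: (-1)^0 / (0! * 3! * 2^3) x^3 = 1/(1*6*8) x^3 = (1/48) x^3
  k = 1: (-1)^1 / (1! * 4! * 2^5) x^5 = -1/(1*24*32) x^5 = (-1/768) x^5
  k = 2: (-1)^2 / (2! * 5! * 2^7) x^7 = 1/(2*120*128) x^7 = (1/30720) x^7
  k = 3: (-1)^3 / (3! * 6! * 2^9) x^9 = -1/(6*720*512) x^9 = (-1/2211840) x^9
  k = 4: (-1)^4 / (4! * 7! * 2^11) x^11 = 1/(24*5040*2048) x^11 = (1/247726080) x^11
Hence J_3(x) = x^11/247726080 - x^9/2211840 + x^7/30720 - x^5/768 + x^3/48 + ....

J_3(x); series = x^11/247726080 - x^9/2211840 + x^7/30720 - x^5/768 + x^3/48


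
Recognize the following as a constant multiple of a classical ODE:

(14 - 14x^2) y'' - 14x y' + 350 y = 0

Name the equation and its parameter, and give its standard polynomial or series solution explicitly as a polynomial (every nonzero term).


All three coefficients share the factor 14; dividing through by 14 gives  (1 - x^2) y'' - x y' + 25 y = 0.
This matches the Chebyshev equation (1 - x^2) y'' - x y' + n^2 y = 0 (note the -x y' term, not -2x y') with n^2 = 25, so n = 5; the polynomial solution is T_5(x).
With y = sum_k a_k x^k, matching x^k gives (k+2)(k+1) a_{k+2} = (k^2 - n^2) a_k = (k - 5)(k + 5) a_k. The right side vanishes at k = 5, so the series with the parity of 5 terminates at degree 5.
Standard normalization: leading coefficient of T_n is 2^(n-1), so a_5 = 2^4 = 16. Work downward with a_k = (k+1)(k+2) a_{k+2} / ((k - 5)(k + 5)):
  a_3 = (4)(5)(16) / ((3 - 5)(3 + 5)) = 320/(-16) = -20
  a_1 = (2)(3)(-20) / ((1 - 5)(1 + 5)) = -120/(-24) = 5
Hence T_5(x) = 16 x^5 - 20 x^3 + 5 x.

T_5(x); series = 16 x^5 - 20 x^3 + 5 x


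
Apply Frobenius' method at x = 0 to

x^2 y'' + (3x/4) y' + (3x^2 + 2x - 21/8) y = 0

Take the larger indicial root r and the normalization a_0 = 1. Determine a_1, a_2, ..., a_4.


Write in Frobenius form y'' + (p(x)/x) y' + (q(x)/x^2) y = 0:
  p(x) = 3/4,  q(x) = 3x^2 + 2x - 21/8.
Indicial equation: r(r-1) + (3/4) r + (-21/8) = 0 -> roots r_1 = 7/4, r_2 = -3/2.
Take r = r_1 = 7/4. Let y(x) = x^r sum_{n>=0} a_n x^n with a_0 = 1.
Substitute y = x^r sum a_n x^n and match x^{r+n}. The recurrence is
  D(n) a_n + 2 a_{n-1} + 3 a_{n-2} = 0,  where D(n) = (r+n)(r+n-1) + (3/4)(r+n) + (-21/8).
  a_n = [-2 a_{n-1} - 3 a_{n-2}] / D(n).
Since the indicial polynomial factors as (r - r_1)(r - r_2), D(n) = (r_1 + n - r_1)(r_1 + n - r_2) = n(n + 13/4).
Evaluating step by step (a_0 = 1):
  n = 1: D(1) = 1(1 + 13/4) = 17/4; numerator = -2(1) = -2; a_1 = (-2)/(17/4) = -8/17
  n = 2: D(2) = 2(2 + 13/4) = 21/2; numerator = -2(-8/17) - 3(1) = -35/17; a_2 = (-35/17)/(21/2) = -10/51
  n = 3: D(3) = 3(3 + 13/4) = 75/4; numerator = -2(-10/51) - 3(-8/17) = 92/51; a_3 = (92/51)/(75/4) = 368/3825
  n = 4: D(4) = 4(4 + 13/4) = 29; numerator = -2(368/3825) - 3(-10/51) = 1514/3825; a_4 = (1514/3825)/(29) = 1514/110925

r = 7/4; a_0 = 1; a_1 = -8/17; a_2 = -10/51; a_3 = 368/3825; a_4 = 1514/110925


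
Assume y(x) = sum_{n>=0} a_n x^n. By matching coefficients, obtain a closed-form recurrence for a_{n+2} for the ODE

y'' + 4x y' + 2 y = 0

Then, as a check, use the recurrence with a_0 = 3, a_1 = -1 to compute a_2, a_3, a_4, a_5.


Substitute y = sum_n a_n x^n.
y''(x) has coefficient (n+2)(n+1) a_{n+2} at x^n;
4 x y'(x) has coefficient 4 n a_n at x^n (shift);
2 y(x) has coefficient 2 a_n at x^n.
Matching x^n: (n+2)(n+1) a_{n+2} + (4n + 2) a_n = 0.
Thus a_{n+2} = (-4n - 2) / ((n+1)(n+2)) * a_n.

Check with a_0 = 3, a_1 = -1 (apply the recurrence for n = 0, 1, 2, 3): a_0 = 3, a_1 = -1, a_2 = -3, a_3 = 1, a_4 = 5/2, a_5 = -7/10.

a_(n+2) = (-4n - 2) / ((n+1)(n+2)) * a_n; check: a_0 = 3, a_1 = -1, a_2 = -3, a_3 = 1, a_4 = 5/2, a_5 = -7/10


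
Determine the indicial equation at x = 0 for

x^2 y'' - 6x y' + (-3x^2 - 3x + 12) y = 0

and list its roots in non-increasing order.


Divide by x^2 to reach normal form y'' + P_1(x) y' + P_2(x) y = 0 with P_1(x) = -6/x and P_2(x) = -3 - 3/x + 12/x^2.
x = 0 is a singular point because the y'-coefficient -6/x has a pole at x = 0 and the y-coefficient -3 - 3/x + 12/x^2 has a pole at x = 0.
It is a regular singular point because x P_1(x) = p(x) = -6 and x^2 P_2(x) = q(x) = -3x^2 - 3x + 12 are polynomials, hence analytic at x = 0.
p(0) = -6,  q(0) = 12.
Indicial equation: r(r-1) + p(0) r + q(0) = 0, i.e. r^2 + (p(0) - 1) r + q(0) = 0, i.e. r^2 - 7 r + 12 = 0.
Discriminant: (-7)^2 - 4(12) = 1, so r = (7 ± 1)/2.
Solving: r_1 = 4, r_2 = 3.

indicial: r^2 - 7 r + 12 = 0; roots r_1 = 4, r_2 = 3


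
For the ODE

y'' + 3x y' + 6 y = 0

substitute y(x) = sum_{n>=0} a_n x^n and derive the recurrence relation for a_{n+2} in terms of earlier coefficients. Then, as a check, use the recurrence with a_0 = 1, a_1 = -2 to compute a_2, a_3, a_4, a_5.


Substitute y = sum_n a_n x^n.
y''(x) has coefficient (n+2)(n+1) a_{n+2} at x^n;
3 x y'(x) has coefficient 3 n a_n at x^n (shift);
6 y(x) has coefficient 6 a_n at x^n.
Matching x^n: (n+2)(n+1) a_{n+2} + (3n + 6) a_n = 0.
Thus a_{n+2} = (-3n - 6) / ((n+1)(n+2)) * a_n.

Check with a_0 = 1, a_1 = -2 (apply the recurrence for n = 0, 1, 2, 3): a_0 = 1, a_1 = -2, a_2 = -3, a_3 = 3, a_4 = 3, a_5 = -9/4.

a_(n+2) = (-3n - 6) / ((n+1)(n+2)) * a_n; check: a_0 = 1, a_1 = -2, a_2 = -3, a_3 = 3, a_4 = 3, a_5 = -9/4


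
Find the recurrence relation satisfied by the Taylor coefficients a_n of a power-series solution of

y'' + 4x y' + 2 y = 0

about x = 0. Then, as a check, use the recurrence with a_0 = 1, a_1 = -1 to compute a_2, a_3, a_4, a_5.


Substitute y = sum_n a_n x^n.
y''(x) has coefficient (n+2)(n+1) a_{n+2} at x^n;
4 x y'(x) has coefficient 4 n a_n at x^n (shift);
2 y(x) has coefficient 2 a_n at x^n.
Matching x^n: (n+2)(n+1) a_{n+2} + (4n + 2) a_n = 0.
Thus a_{n+2} = (-4n - 2) / ((n+1)(n+2)) * a_n.

Check with a_0 = 1, a_1 = -1 (apply the recurrence for n = 0, 1, 2, 3): a_0 = 1, a_1 = -1, a_2 = -1, a_3 = 1, a_4 = 5/6, a_5 = -7/10.

a_(n+2) = (-4n - 2) / ((n+1)(n+2)) * a_n; check: a_0 = 1, a_1 = -1, a_2 = -1, a_3 = 1, a_4 = 5/6, a_5 = -7/10


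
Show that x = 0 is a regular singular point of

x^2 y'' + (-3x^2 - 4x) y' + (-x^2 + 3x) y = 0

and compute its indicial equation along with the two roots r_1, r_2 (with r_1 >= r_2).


Divide by x^2 to reach normal form y'' + P_1(x) y' + P_2(x) y = 0 with P_1(x) = -3 - 4/x and P_2(x) = -1 + 3/x.
x = 0 is a singular point because the y'-coefficient -3 - 4/x has a pole at x = 0 and the y-coefficient -1 + 3/x has a pole at x = 0.
It is a regular singular point because x P_1(x) = p(x) = -3x - 4 and x^2 P_2(x) = q(x) = -x^2 + 3x are polynomials, hence analytic at x = 0.
p(0) = -4,  q(0) = 0.
Indicial equation: r(r-1) + p(0) r + q(0) = 0, i.e. r^2 + (p(0) - 1) r + q(0) = 0, i.e. r^2 - 5 r = 0.
Discriminant: (-5)^2 - 4(0) = 25, so r = (5 ± 5)/2.
Solving: r_1 = 5, r_2 = 0.

indicial: r^2 - 5 r = 0; roots r_1 = 5, r_2 = 0


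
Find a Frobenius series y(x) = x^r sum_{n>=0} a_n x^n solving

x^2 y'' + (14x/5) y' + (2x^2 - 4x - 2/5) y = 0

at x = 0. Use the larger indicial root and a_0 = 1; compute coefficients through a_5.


Write in Frobenius form y'' + (p(x)/x) y' + (q(x)/x^2) y = 0:
  p(x) = 14/5,  q(x) = 2x^2 - 4x - 2/5.
Indicial equation: r(r-1) + (14/5) r + (-2/5) = 0 -> roots r_1 = 1/5, r_2 = -2.
Take r = r_1 = 1/5. Let y(x) = x^r sum_{n>=0} a_n x^n with a_0 = 1.
Substitute y = x^r sum a_n x^n and match x^{r+n}. The recurrence is
  D(n) a_n - 4 a_{n-1} + 2 a_{n-2} = 0,  where D(n) = (r+n)(r+n-1) + (14/5)(r+n) + (-2/5).
  a_n = [4 a_{n-1} - 2 a_{n-2}] / D(n).
Since the indicial polynomial factors as (r - r_1)(r - r_2), D(n) = (r_1 + n - r_1)(r_1 + n - r_2) = n(n + 11/5).
Evaluating step by step (a_0 = 1):
  n = 1: D(1) = 1(1 + 11/5) = 16/5; numerator = 4(1) = 4; a_1 = (4)/(16/5) = 5/4
  n = 2: D(2) = 2(2 + 11/5) = 42/5; numerator = 4(5/4) - 2(1) = 3; a_2 = (3)/(42/5) = 5/14
  n = 3: D(3) = 3(3 + 11/5) = 78/5; numerator = 4(5/14) - 2(5/4) = -15/14; a_3 = (-15/14)/(78/5) = -25/364
  n = 4: D(4) = 4(4 + 11/5) = 124/5; numerator = 4(-25/364) - 2(5/14) = -90/91; a_4 = (-90/91)/(124/5) = -225/5642
  n = 5: D(5) = 5(5 + 11/5) = 36; numerator = 4(-225/5642) - 2(-25/364) = -125/5642; a_5 = (-125/5642)/(36) = -125/203112

r = 1/5; a_0 = 1; a_1 = 5/4; a_2 = 5/14; a_3 = -25/364; a_4 = -225/5642; a_5 = -125/203112


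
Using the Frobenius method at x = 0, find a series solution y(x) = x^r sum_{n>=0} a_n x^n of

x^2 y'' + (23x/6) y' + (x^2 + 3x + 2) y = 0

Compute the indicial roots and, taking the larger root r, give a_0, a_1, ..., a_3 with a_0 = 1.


Write in Frobenius form y'' + (p(x)/x) y' + (q(x)/x^2) y = 0:
  p(x) = 23/6,  q(x) = x^2 + 3x + 2.
Indicial equation: r(r-1) + (23/6) r + (2) = 0 -> roots r_1 = -4/3, r_2 = -3/2.
Take r = r_1 = -4/3. Let y(x) = x^r sum_{n>=0} a_n x^n with a_0 = 1.
Substitute y = x^r sum a_n x^n and match x^{r+n}. The recurrence is
  D(n) a_n + 3 a_{n-1} + 1 a_{n-2} = 0,  where D(n) = (r+n)(r+n-1) + (23/6)(r+n) + (2).
  a_n = [-3 a_{n-1} - 1 a_{n-2}] / D(n).
Since the indicial polynomial factors as (r - r_1)(r - r_2), D(n) = (r_1 + n - r_1)(r_1 + n - r_2) = n(n + 1/6).
Evaluating step by step (a_0 = 1):
  n = 1: D(1) = 1(1 + 1/6) = 7/6; numerator = -3(1) = -3; a_1 = (-3)/(7/6) = -18/7
  n = 2: D(2) = 2(2 + 1/6) = 13/3; numerator = -3(-18/7) - 1(1) = 47/7; a_2 = (47/7)/(13/3) = 141/91
  n = 3: D(3) = 3(3 + 1/6) = 19/2; numerator = -3(141/91) - 1(-18/7) = -27/13; a_3 = (-27/13)/(19/2) = -54/247

r = -4/3; a_0 = 1; a_1 = -18/7; a_2 = 141/91; a_3 = -54/247


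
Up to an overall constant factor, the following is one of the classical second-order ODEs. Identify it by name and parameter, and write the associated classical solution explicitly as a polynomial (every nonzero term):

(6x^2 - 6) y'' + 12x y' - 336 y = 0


All three coefficients share the factor -6; dividing through by -6 gives  (1 - x^2) y'' - 2x y' + 56 y = 0.
This matches the Legendre equation (1 - x^2) y'' - 2x y' + n(n+1) y = 0 (note the -2x y' term) with n(n+1) = 56, so n = 7; the polynomial solution is P_7(x).
With y = sum_k a_k x^k, matching x^k gives (k+2)(k+1) a_{k+2} = [k(k+1) - n(n+1)] a_k = (k - 7)(k + 8) a_k. The right side vanishes at k = 7, so the series with the parity of 7 terminates at degree 7.
Standard normalization (P_n(1) = 1): leading coefficient (2n)!/(2^n (n!)^2) = 87178291200/(128*25401600) = 429/16, so a_7 = 429/16. Work downward with a_k = (k+1)(k+2) a_{k+2} / ((k - 7)(k + 8)):
  a_5 = (6)(7)(429/16) / ((5 - 7)(5 + 8)) = (9009/8)/(-26) = -693/16
  a_3 = (4)(5)(-693/16) / ((3 - 7)(3 + 8)) = (-3465/4)/(-44) = 315/16
  a_1 = (2)(3)(315/16) / ((1 - 7)(1 + 8)) = (945/8)/(-54) = -35/16
Hence P_7(x) = 429 x^7/16 - 693 x^5/16 + 315 x^3/16 - 35 x/16.

P_7(x); series = 429 x^7/16 - 693 x^5/16 + 315 x^3/16 - 35 x/16


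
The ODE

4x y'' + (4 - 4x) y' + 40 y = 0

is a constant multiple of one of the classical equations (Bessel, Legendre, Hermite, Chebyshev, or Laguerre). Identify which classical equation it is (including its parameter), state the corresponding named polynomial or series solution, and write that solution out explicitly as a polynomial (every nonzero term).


All three coefficients share the factor 4; dividing through by 4 gives  x y'' + (1 - x) y' + 10 y = 0.
This matches the Laguerre equation x y'' + (1 - x) y' + n y = 0 with n = 10; the polynomial solution is L_10(x).
With y = sum_k a_k x^k, matching x^k gives (k+1)k a_{k+1} + (k+1) a_{k+1} - k a_k + n a_k = 0, i.e. (k+1)^2 a_{k+1} = (k - n) a_k = (k - 10) a_k. The right side vanishes at k = 10, so the series terminates at degree 10.
Standard normalization L_n(0) = 1 gives a_0 = 1. Work upward with a_{k+1} = (k - 10) a_k / (k+1)^2:
  a_1 = (0 - 10)(1) / 1^2 = -10/1 = -10
  a_2 = (1 - 10)(-10) / 2^2 = 90/4 = 45/2
  a_3 = (2 - 10)(45/2) / 3^2 = -180/9 = -20
  a_4 = (3 - 10)(-20) / 4^2 = 140/16 = 35/4
  a_5 = (4 - 10)(35/4) / 5^2 = (-105/2)/25 = -21/10
  a_6 = (5 - 10)(-21/10) / 6^2 = (21/2)/36 = 7/24
  a_7 = (6 - 10)(7/24) / 7^2 = (-7/6)/49 = -1/42
  a_8 = (7 - 10)(-1/42) / 8^2 = (1/14)/64 = 1/896
  a_9 = (8 - 10)(1/896) / 9^2 = (-1/448)/81 = -1/36288
  a_10 = (9 - 10)(-1/36288) / 10^2 = (1/36288)/100 = 1/3628800
Hence L_10(x) = x^10/3628800 - x^9/36288 + x^8/896 - x^7/42 + 7 x^6/24 - 21 x^5/10 + 35 x^4/4 - 20 x^3 + 45 x^2/2 - 10 x + 1.

L_10(x); series = x^10/3628800 - x^9/36288 + x^8/896 - x^7/42 + 7 x^6/24 - 21 x^5/10 + 35 x^4/4 - 20 x^3 + 45 x^2/2 - 10 x + 1


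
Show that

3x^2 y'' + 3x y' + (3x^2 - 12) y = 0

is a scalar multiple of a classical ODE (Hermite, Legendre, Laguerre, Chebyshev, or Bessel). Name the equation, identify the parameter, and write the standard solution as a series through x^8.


All three coefficients share the factor 3; dividing through by 3 gives  x^2 y'' + x y' + (x^2 - 4) y = 0.
This matches the Bessel equation x^2 y'' + x y' + (x^2 - nu^2) y = 0 with nu^2 = 4, so nu = 2; the solution bounded at x = 0 is J_2(x).
Frobenius at x = 0: indicial roots ±nu; for r = nu the recurrence k(k + 2nu) c_k = -c_{k-2} gives the standard series J_nu(x) = sum_{k>=0} (-1)^k / (k! (k+nu)!) (x/2)^(2k+nu). Evaluate the first 4 terms:
  k = 0: (-1)^0 / (0! * 2! * 2^2) x^2 = 1/(1*2*4) x^2 = (1/8) x^2
  k = 1: (-1)^1 / (1! * 3! * 2^4) x^4 = -1/(1*6*16) x^4 = (-1/96) x^4
  k = 2: (-1)^2 / (2! * 4! * 2^6) x^6 = 1/(2*24*64) x^6 = (1/3072) x^6
  k = 3: (-1)^3 / (3! * 5! * 2^8) x^8 = -1/(6*120*256) x^8 = (-1/184320) x^8
Hence J_2(x) = -x^8/184320 + x^6/3072 - x^4/96 + x^2/8 + ....

J_2(x); series = -x^8/184320 + x^6/3072 - x^4/96 + x^2/8


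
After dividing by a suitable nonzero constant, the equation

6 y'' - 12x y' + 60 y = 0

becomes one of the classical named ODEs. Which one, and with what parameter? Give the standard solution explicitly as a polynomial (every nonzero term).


All three coefficients share the factor 6; dividing through by 6 gives  y'' - 2x y' + 10 y = 0.
This matches the Hermite equation y'' - 2x y' + 2n y = 0 with 2n = 10, so n = 5; the polynomial solution is H_5(x).
With y = sum_k a_k x^k, matching x^k gives (k+2)(k+1) a_{k+2} = 2(k - n) a_k = 2(k - 5) a_k. The right side vanishes at k = 5, so the series with the parity of 5 terminates at degree 5.
Standard normalization: leading coefficient of H_n is 2^n, so a_5 = 2^5 = 32. Work downward with a_k = (k+1)(k+2) a_{k+2} / (2(k - n)):
  a_3 = (4)(5)(32) / (2(3 - 5)) = 640/(-4) = -160
  a_1 = (2)(3)(-160) / (2(1 - 5)) = -960/(-8) = 120
Hence H_5(x) = 32 x^5 - 160 x^3 + 120 x.

H_5(x); series = 32 x^5 - 160 x^3 + 120 x


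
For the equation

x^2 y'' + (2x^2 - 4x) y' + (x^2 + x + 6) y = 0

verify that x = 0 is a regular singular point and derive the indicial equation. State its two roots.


Divide by x^2 to reach normal form y'' + P_1(x) y' + P_2(x) y = 0 with P_1(x) = 2 - 4/x and P_2(x) = 1 + 1/x + 6/x^2.
x = 0 is a singular point because the y'-coefficient 2 - 4/x has a pole at x = 0 and the y-coefficient 1 + 1/x + 6/x^2 has a pole at x = 0.
It is a regular singular point because x P_1(x) = p(x) = 2x - 4 and x^2 P_2(x) = q(x) = x^2 + x + 6 are polynomials, hence analytic at x = 0.
p(0) = -4,  q(0) = 6.
Indicial equation: r(r-1) + p(0) r + q(0) = 0, i.e. r^2 + (p(0) - 1) r + q(0) = 0, i.e. r^2 - 5 r + 6 = 0.
Discriminant: (-5)^2 - 4(6) = 1, so r = (5 ± 1)/2.
Solving: r_1 = 3, r_2 = 2.

indicial: r^2 - 5 r + 6 = 0; roots r_1 = 3, r_2 = 2


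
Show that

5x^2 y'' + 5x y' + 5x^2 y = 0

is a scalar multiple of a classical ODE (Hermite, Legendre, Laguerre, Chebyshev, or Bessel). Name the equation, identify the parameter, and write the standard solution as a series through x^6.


All three coefficients share the factor 5; dividing through by 5 gives  x^2 y'' + x y' + x^2 y = 0.
This matches the Bessel equation x^2 y'' + x y' + (x^2 - nu^2) y = 0 with nu^2 = 0, so nu = 0; the solution bounded at x = 0 is J_0(x).
Frobenius at x = 0: indicial roots ±nu; for r = nu the recurrence k(k + 2nu) c_k = -c_{k-2} gives the standard series J_nu(x) = sum_{k>=0} (-1)^k / (k! (k+nu)!) (x/2)^(2k+nu). Evaluate the first 4 terms:
  k = 0: (-1)^0 / (0! * 0! * 2^0) x^0 = 1/(1*1*1) x^0 = (1) x^0
  k = 1: (-1)^1 / (1! * 1! * 2^2) x^2 = -1/(1*1*4) x^2 = (-1/4) x^2
  k = 2: (-1)^2 / (2! * 2! * 2^4) x^4 = 1/(2*2*16) x^4 = (1/64) x^4
  k = 3: (-1)^3 / (3! * 3! * 2^6) x^6 = -1/(6*6*64) x^6 = (-1/2304) x^6
Hence J_0(x) = -x^6/2304 + x^4/64 - x^2/4 + 1 + ....

J_0(x); series = -x^6/2304 + x^4/64 - x^2/4 + 1


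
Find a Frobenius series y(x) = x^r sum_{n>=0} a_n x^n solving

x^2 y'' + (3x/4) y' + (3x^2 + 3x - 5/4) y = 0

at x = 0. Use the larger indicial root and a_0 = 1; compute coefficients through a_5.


Write in Frobenius form y'' + (p(x)/x) y' + (q(x)/x^2) y = 0:
  p(x) = 3/4,  q(x) = 3x^2 + 3x - 5/4.
Indicial equation: r(r-1) + (3/4) r + (-5/4) = 0 -> roots r_1 = 5/4, r_2 = -1.
Take r = r_1 = 5/4. Let y(x) = x^r sum_{n>=0} a_n x^n with a_0 = 1.
Substitute y = x^r sum a_n x^n and match x^{r+n}. The recurrence is
  D(n) a_n + 3 a_{n-1} + 3 a_{n-2} = 0,  where D(n) = (r+n)(r+n-1) + (3/4)(r+n) + (-5/4).
  a_n = [-3 a_{n-1} - 3 a_{n-2}] / D(n).
Since the indicial polynomial factors as (r - r_1)(r - r_2), D(n) = (r_1 + n - r_1)(r_1 + n - r_2) = n(n + 9/4).
Evaluating step by step (a_0 = 1):
  n = 1: D(1) = 1(1 + 9/4) = 13/4; numerator = -3(1) = -3; a_1 = (-3)/(13/4) = -12/13
  n = 2: D(2) = 2(2 + 9/4) = 17/2; numerator = -3(-12/13) - 3(1) = -3/13; a_2 = (-3/13)/(17/2) = -6/221
  n = 3: D(3) = 3(3 + 9/4) = 63/4; numerator = -3(-6/221) - 3(-12/13) = 630/221; a_3 = (630/221)/(63/4) = 40/221
  n = 4: D(4) = 4(4 + 9/4) = 25; numerator = -3(40/221) - 3(-6/221) = -6/13; a_4 = (-6/13)/(25) = -6/325
  n = 5: D(5) = 5(5 + 9/4) = 145/4; numerator = -3(-6/325) - 3(40/221) = -2694/5525; a_5 = (-2694/5525)/(145/4) = -10776/801125

r = 5/4; a_0 = 1; a_1 = -12/13; a_2 = -6/221; a_3 = 40/221; a_4 = -6/325; a_5 = -10776/801125


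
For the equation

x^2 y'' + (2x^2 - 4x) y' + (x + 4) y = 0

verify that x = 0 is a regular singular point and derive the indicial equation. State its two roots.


Divide by x^2 to reach normal form y'' + P_1(x) y' + P_2(x) y = 0 with P_1(x) = 2 - 4/x and P_2(x) = 1/x + 4/x^2.
x = 0 is a singular point because the y'-coefficient 2 - 4/x has a pole at x = 0 and the y-coefficient 1/x + 4/x^2 has a pole at x = 0.
It is a regular singular point because x P_1(x) = p(x) = 2x - 4 and x^2 P_2(x) = q(x) = x + 4 are polynomials, hence analytic at x = 0.
p(0) = -4,  q(0) = 4.
Indicial equation: r(r-1) + p(0) r + q(0) = 0, i.e. r^2 + (p(0) - 1) r + q(0) = 0, i.e. r^2 - 5 r + 4 = 0.
Discriminant: (-5)^2 - 4(4) = 9, so r = (5 ± 3)/2.
Solving: r_1 = 4, r_2 = 1.

indicial: r^2 - 5 r + 4 = 0; roots r_1 = 4, r_2 = 1


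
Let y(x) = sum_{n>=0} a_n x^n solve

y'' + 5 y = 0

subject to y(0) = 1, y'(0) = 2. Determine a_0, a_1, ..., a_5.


Ansatz: y(x) = sum_{n>=0} a_n x^n, so y'(x) = sum_{n>=1} n a_n x^(n-1) and y''(x) = sum_{n>=2} n(n-1) a_n x^(n-2).
Substitute into P(x) y'' + Q(x) y' + R(x) y = 0 with P(x) = 1, Q(x) = 0, R(x) = 5, and match powers of x.
Initial conditions: a_0 = 1, a_1 = 2.
Setting the coefficient of each power of x to zero and solving order by order (substituting the coefficients already found):
  x^0: 2 a_2 + 5 a_0 = 0  ->  2 a_2 = -5 a_0 = -5  ->  a_2 = -5/2
  x^1: 6 a_3 + 5 a_1 = 0  ->  6 a_3 = -5 a_1 = -10  ->  a_3 = -5/3
  x^2: 12 a_4 + 5 a_2 = 0  ->  12 a_4 = -5 a_2 = 25/2  ->  a_4 = 25/24
  x^3: 20 a_5 + 5 a_3 = 0  ->  20 a_5 = -5 a_3 = 25/3  ->  a_5 = 5/12
Truncated series: y(x) = 1 + 2 x - (5/2) x^2 - (5/3) x^3 + (25/24) x^4 + (5/12) x^5 + O(x^6).

a_0 = 1; a_1 = 2; a_2 = -5/2; a_3 = -5/3; a_4 = 25/24; a_5 = 5/12


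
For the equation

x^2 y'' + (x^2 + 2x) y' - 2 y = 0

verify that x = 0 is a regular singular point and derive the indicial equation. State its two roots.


Divide by x^2 to reach normal form y'' + P_1(x) y' + P_2(x) y = 0 with P_1(x) = 1 + 2/x and P_2(x) = -2/x^2.
x = 0 is a singular point because the y'-coefficient 1 + 2/x has a pole at x = 0 and the y-coefficient -2/x^2 has a pole at x = 0.
It is a regular singular point because x P_1(x) = p(x) = x + 2 and x^2 P_2(x) = q(x) = -2 are polynomials, hence analytic at x = 0.
p(0) = 2,  q(0) = -2.
Indicial equation: r(r-1) + p(0) r + q(0) = 0, i.e. r^2 + (p(0) - 1) r + q(0) = 0, i.e. r^2 + 1 r - 2 = 0.
Discriminant: (1)^2 - 4(-2) = 9, so r = (-1 ± 3)/2.
Solving: r_1 = 1, r_2 = -2.

indicial: r^2 + 1 r - 2 = 0; roots r_1 = 1, r_2 = -2


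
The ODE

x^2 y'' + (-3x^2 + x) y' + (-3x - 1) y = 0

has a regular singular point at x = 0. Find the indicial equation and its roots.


Divide by x^2 to reach normal form y'' + P_1(x) y' + P_2(x) y = 0 with P_1(x) = -3 + 1/x and P_2(x) = -3/x - 1/x^2.
x = 0 is a singular point because the y'-coefficient -3 + 1/x has a pole at x = 0 and the y-coefficient -3/x - 1/x^2 has a pole at x = 0.
It is a regular singular point because x P_1(x) = p(x) = 1 - 3x and x^2 P_2(x) = q(x) = -3x - 1 are polynomials, hence analytic at x = 0.
p(0) = 1,  q(0) = -1.
Indicial equation: r(r-1) + p(0) r + q(0) = 0, i.e. r^2 + (p(0) - 1) r + q(0) = 0, i.e. r^2 - 1 = 0.
Discriminant: (0)^2 - 4(-1) = 4, so r = (0 ± 2)/2.
Solving: r_1 = 1, r_2 = -1.

indicial: r^2 - 1 = 0; roots r_1 = 1, r_2 = -1


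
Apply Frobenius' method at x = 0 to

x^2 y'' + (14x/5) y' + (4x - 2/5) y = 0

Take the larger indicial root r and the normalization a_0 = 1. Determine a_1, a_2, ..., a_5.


Write in Frobenius form y'' + (p(x)/x) y' + (q(x)/x^2) y = 0:
  p(x) = 14/5,  q(x) = 4x - 2/5.
Indicial equation: r(r-1) + (14/5) r + (-2/5) = 0 -> roots r_1 = 1/5, r_2 = -2.
Take r = r_1 = 1/5. Let y(x) = x^r sum_{n>=0} a_n x^n with a_0 = 1.
Substitute y = x^r sum a_n x^n and match x^{r+n}. The recurrence is
  D(n) a_n + 4 a_{n-1} = 0,  where D(n) = (r+n)(r+n-1) + (14/5)(r+n) + (-2/5).
  a_n = -4 / D(n) * a_{n-1}.
Since the indicial polynomial factors as (r - r_1)(r - r_2), D(n) = (r_1 + n - r_1)(r_1 + n - r_2) = n(n + 11/5).
Evaluating step by step (a_0 = 1):
  n = 1: D(1) = 1(1 + 11/5) = 16/5; numerator = -4(1) = -4; a_1 = (-4)/(16/5) = -5/4
  n = 2: D(2) = 2(2 + 11/5) = 42/5; numerator = -4(-5/4) = 5; a_2 = (5)/(42/5) = 25/42
  n = 3: D(3) = 3(3 + 11/5) = 78/5; numerator = -4(25/42) = -50/21; a_3 = (-50/21)/(78/5) = -125/819
  n = 4: D(4) = 4(4 + 11/5) = 124/5; numerator = -4(-125/819) = 500/819; a_4 = (500/819)/(124/5) = 625/25389
  n = 5: D(5) = 5(5 + 11/5) = 36; numerator = -4(625/25389) = -2500/25389; a_5 = (-2500/25389)/(36) = -625/228501

r = 1/5; a_0 = 1; a_1 = -5/4; a_2 = 25/42; a_3 = -125/819; a_4 = 625/25389; a_5 = -625/228501
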